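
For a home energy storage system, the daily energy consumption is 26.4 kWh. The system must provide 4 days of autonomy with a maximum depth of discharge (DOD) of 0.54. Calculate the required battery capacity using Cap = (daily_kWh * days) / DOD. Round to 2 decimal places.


Total energy needed = daily * days = 26.4 * 4 = 105.6 kWh
Account for depth of discharge:
  Cap = total_energy / DOD = 105.6 / 0.54
  Cap = 195.56 kWh

195.56


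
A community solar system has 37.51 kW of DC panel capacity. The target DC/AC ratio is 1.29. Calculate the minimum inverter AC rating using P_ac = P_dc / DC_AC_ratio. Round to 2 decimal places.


The inverter AC capacity is determined by the DC/AC ratio.
Given: P_dc = 37.51 kW, DC/AC ratio = 1.29
P_ac = P_dc / ratio = 37.51 / 1.29
P_ac = 29.08 kW

29.08


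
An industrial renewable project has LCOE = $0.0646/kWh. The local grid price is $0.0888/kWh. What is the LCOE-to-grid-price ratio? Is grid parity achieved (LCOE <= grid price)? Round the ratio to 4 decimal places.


Compare LCOE to grid price:
  LCOE = $0.0646/kWh, Grid price = $0.0888/kWh
  Ratio = LCOE / grid_price = 0.0646 / 0.0888 = 0.7275
  Grid parity achieved (ratio <= 1)? yes

0.7275


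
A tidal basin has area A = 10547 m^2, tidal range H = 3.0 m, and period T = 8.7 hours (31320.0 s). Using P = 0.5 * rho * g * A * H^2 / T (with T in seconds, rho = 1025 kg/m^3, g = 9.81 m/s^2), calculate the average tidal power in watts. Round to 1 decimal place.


Convert period to seconds: T = 8.7 * 3600 = 31320.0 s
H^2 = 3.0^2 = 9.0
P = 0.5 * rho * g * A * H^2 / T
P = 0.5 * 1025 * 9.81 * 10547 * 9.0 / 31320.0
P = 15237.5 W

15237.5


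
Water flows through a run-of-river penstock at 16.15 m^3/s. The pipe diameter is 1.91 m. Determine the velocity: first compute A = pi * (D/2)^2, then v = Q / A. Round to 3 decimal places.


Compute pipe cross-sectional area:
  A = pi * (D/2)^2 = pi * (1.91/2)^2 = 2.8652 m^2
Calculate velocity:
  v = Q / A = 16.15 / 2.8652
  v = 5.637 m/s

5.637


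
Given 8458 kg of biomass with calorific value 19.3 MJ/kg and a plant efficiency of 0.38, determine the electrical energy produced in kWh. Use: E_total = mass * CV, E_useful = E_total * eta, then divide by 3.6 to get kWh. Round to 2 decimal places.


Total energy = mass * CV = 8458 * 19.3 = 163239.4 MJ
Useful energy = total * eta = 163239.4 * 0.38 = 62030.97 MJ
Convert to kWh: 62030.97 / 3.6
Useful energy = 17230.83 kWh

17230.83


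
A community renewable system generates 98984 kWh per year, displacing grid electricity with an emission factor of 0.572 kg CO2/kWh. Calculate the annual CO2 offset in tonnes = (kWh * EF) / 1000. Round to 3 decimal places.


CO2 offset in kg = generation * emission_factor
CO2 offset = 98984 * 0.572 = 56618.85 kg
Convert to tonnes:
  CO2 offset = 56618.85 / 1000 = 56.619 tonnes

56.619


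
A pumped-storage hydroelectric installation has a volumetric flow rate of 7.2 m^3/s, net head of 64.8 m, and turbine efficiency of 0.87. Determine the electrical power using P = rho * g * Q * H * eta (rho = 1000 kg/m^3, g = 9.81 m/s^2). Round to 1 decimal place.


Apply the hydropower formula P = rho * g * Q * H * eta
rho * g = 1000 * 9.81 = 9810.0
P = 9810.0 * 7.2 * 64.8 * 0.87
P = 3981949.6 W

3981949.6


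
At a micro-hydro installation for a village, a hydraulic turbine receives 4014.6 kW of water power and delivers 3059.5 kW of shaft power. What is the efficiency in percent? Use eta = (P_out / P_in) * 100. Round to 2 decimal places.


Turbine efficiency = (output power / input power) * 100
eta = (3059.5 / 4014.6) * 100
eta = 76.21%

76.21


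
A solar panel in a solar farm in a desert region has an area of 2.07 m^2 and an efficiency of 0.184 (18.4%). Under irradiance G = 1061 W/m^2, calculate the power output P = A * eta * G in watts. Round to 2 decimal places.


Use the solar power formula P = A * eta * G.
Given: A = 2.07 m^2, eta = 0.184, G = 1061 W/m^2
P = 2.07 * 0.184 * 1061
P = 404.11 W

404.11


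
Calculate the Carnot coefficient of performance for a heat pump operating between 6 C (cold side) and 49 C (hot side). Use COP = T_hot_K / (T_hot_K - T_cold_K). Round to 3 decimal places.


Convert to Kelvin:
  T_hot = 49 + 273.15 = 322.15 K
  T_cold = 6 + 273.15 = 279.15 K
Apply Carnot COP formula:
  COP = T_hot_K / (T_hot_K - T_cold_K) = 322.15 / 43.0
  COP = 7.492

7.492


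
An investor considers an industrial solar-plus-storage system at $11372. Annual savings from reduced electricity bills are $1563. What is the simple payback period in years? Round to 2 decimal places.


Simple payback period = initial cost / annual savings
Payback = 11372 / 1563
Payback = 7.28 years

7.28


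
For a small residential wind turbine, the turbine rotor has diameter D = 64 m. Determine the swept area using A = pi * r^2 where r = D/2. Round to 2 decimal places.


Compute the rotor radius:
  r = D / 2 = 64 / 2 = 32.0 m
Calculate swept area:
  A = pi * r^2 = pi * 32.0^2
  A = 3216.99 m^2

3216.99


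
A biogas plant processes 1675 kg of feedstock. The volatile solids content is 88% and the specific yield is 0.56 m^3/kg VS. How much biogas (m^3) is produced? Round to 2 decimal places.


Compute volatile solids:
  VS = mass * VS_fraction = 1675 * 0.88 = 1474.0 kg
Calculate biogas volume:
  Biogas = VS * specific_yield = 1474.0 * 0.56
  Biogas = 825.44 m^3

825.44


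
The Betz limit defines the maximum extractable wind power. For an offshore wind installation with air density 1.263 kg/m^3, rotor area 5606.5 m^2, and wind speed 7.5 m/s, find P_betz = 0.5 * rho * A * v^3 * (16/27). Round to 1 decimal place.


The Betz coefficient Cp_max = 16/27 = 0.5926
v^3 = 7.5^3 = 421.875
P_betz = 0.5 * rho * A * v^3 * Cp_max
P_betz = 0.5 * 1.263 * 5606.5 * 421.875 * 0.5926
P_betz = 885126.2 W

885126.2


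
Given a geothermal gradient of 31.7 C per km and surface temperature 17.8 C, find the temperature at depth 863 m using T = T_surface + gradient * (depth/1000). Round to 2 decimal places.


Convert depth to km: 863 / 1000 = 0.863 km
Temperature increase = gradient * depth_km = 31.7 * 0.863 = 27.36 C
Temperature at depth = T_surface + delta_T = 17.8 + 27.36
T = 45.16 C

45.16


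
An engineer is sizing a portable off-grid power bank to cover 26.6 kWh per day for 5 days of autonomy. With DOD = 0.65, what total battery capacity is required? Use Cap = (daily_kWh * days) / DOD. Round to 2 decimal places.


Total energy needed = daily * days = 26.6 * 5 = 133.0 kWh
Account for depth of discharge:
  Cap = total_energy / DOD = 133.0 / 0.65
  Cap = 204.62 kWh

204.62


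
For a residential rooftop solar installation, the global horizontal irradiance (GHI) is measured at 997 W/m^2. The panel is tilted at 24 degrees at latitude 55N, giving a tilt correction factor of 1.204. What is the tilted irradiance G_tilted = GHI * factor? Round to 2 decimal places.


Identify the given values:
  GHI = 997 W/m^2, tilt correction factor = 1.204
Apply the formula G_tilted = GHI * factor:
  G_tilted = 997 * 1.204
  G_tilted = 1200.39 W/m^2

1200.39


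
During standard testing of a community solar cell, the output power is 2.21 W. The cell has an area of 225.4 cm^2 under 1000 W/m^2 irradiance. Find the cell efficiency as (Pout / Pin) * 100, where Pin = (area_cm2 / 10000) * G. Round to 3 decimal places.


First compute the input power:
  Pin = area_cm2 / 10000 * G = 225.4 / 10000 * 1000 = 22.54 W
Then compute efficiency:
  Efficiency = (Pout / Pin) * 100 = (2.21 / 22.54) * 100
  Efficiency = 9.805%

9.805


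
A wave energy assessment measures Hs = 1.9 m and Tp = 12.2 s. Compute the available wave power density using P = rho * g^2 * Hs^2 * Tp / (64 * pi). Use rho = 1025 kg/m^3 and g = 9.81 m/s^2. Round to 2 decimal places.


Apply wave power formula:
  g^2 = 9.81^2 = 96.2361
  Hs^2 = 1.9^2 = 3.61
  Numerator = rho * g^2 * Hs^2 * Tp = 1025 * 96.2361 * 3.61 * 12.2 = 4344391.07
  Denominator = 64 * pi = 201.0619
  P = 4344391.07 / 201.0619 = 21607.23 W/m

21607.23


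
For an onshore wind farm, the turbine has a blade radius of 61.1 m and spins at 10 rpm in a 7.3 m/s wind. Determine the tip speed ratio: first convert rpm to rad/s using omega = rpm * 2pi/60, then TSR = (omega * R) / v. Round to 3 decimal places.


Convert rotational speed to rad/s:
  omega = 10 * 2 * pi / 60 = 1.0472 rad/s
Compute tip speed:
  v_tip = omega * R = 1.0472 * 61.1 = 63.984 m/s
Tip speed ratio:
  TSR = v_tip / v_wind = 63.984 / 7.3 = 8.765

8.765


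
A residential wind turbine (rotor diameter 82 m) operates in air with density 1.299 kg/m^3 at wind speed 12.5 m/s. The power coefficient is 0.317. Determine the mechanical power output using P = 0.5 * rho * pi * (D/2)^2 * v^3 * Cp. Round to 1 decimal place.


Step 1 -- Compute swept area:
  A = pi * (D/2)^2 = pi * (82/2)^2 = 5281.02 m^2
Step 2 -- Apply wind power equation:
  P = 0.5 * rho * A * v^3 * Cp
  v^3 = 12.5^3 = 1953.125
  P = 0.5 * 1.299 * 5281.02 * 1953.125 * 0.317
  P = 2123665.2 W

2123665.2


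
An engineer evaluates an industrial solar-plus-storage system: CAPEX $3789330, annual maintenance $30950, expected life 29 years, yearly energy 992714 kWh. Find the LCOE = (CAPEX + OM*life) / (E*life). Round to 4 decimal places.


Total cost = CAPEX + OM * lifetime = 3789330 + 30950 * 29 = 3789330 + 897550 = 4686880
Total generation = annual * lifetime = 992714 * 29 = 28788706 kWh
LCOE = 4686880 / 28788706
LCOE = 0.1628 $/kWh

0.1628


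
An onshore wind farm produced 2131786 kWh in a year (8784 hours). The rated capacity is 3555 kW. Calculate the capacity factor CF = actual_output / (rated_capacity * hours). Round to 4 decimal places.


Capacity factor = actual output / maximum possible output
Maximum possible = rated * hours = 3555 * 8784 = 31227120 kWh
CF = 2131786 / 31227120
CF = 0.0683

0.0683


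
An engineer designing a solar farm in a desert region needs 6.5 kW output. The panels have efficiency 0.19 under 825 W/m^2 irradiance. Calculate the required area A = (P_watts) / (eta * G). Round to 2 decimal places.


Convert target power to watts: P = 6.5 * 1000 = 6500.0 W
Compute denominator: eta * G = 0.19 * 825 = 156.75
Required area A = P / (eta * G) = 6500.0 / 156.75
A = 41.47 m^2

41.47


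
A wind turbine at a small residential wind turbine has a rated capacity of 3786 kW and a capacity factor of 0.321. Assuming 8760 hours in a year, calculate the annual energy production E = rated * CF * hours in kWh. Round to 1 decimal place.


Annual energy = rated_kW * capacity_factor * hours_per_year
Given: P_rated = 3786 kW, CF = 0.321, hours = 8760
E = 3786 * 0.321 * 8760
E = 10646080.6 kWh

10646080.6


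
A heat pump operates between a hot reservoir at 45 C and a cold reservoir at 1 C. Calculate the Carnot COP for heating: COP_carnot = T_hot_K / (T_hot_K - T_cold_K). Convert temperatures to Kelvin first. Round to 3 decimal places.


Convert to Kelvin:
  T_hot = 45 + 273.15 = 318.15 K
  T_cold = 1 + 273.15 = 274.15 K
Apply Carnot COP formula:
  COP = T_hot_K / (T_hot_K - T_cold_K) = 318.15 / 44.0
  COP = 7.231

7.231


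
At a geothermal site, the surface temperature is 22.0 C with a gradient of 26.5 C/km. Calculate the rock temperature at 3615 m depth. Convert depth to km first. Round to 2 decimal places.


Convert depth to km: 3615 / 1000 = 3.615 km
Temperature increase = gradient * depth_km = 26.5 * 3.615 = 95.8 C
Temperature at depth = T_surface + delta_T = 22.0 + 95.8
T = 117.80 C

117.80


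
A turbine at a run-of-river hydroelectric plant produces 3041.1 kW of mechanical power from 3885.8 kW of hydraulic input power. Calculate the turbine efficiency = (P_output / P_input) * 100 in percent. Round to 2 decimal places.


Turbine efficiency = (output power / input power) * 100
eta = (3041.1 / 3885.8) * 100
eta = 78.26%

78.26


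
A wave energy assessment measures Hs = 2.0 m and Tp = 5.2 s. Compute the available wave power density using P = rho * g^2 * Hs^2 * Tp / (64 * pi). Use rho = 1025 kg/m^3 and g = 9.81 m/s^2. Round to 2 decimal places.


Apply wave power formula:
  g^2 = 9.81^2 = 96.2361
  Hs^2 = 2.0^2 = 4.0
  Numerator = rho * g^2 * Hs^2 * Tp = 1025 * 96.2361 * 4.0 * 5.2 = 2051753.65
  Denominator = 64 * pi = 201.0619
  P = 2051753.65 / 201.0619 = 10204.59 W/m

10204.59


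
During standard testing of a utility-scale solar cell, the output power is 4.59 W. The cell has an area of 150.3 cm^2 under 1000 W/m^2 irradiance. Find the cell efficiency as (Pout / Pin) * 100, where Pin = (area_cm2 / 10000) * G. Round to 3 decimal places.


First compute the input power:
  Pin = area_cm2 / 10000 * G = 150.3 / 10000 * 1000 = 15.03 W
Then compute efficiency:
  Efficiency = (Pout / Pin) * 100 = (4.59 / 15.03) * 100
  Efficiency = 30.539%

30.539


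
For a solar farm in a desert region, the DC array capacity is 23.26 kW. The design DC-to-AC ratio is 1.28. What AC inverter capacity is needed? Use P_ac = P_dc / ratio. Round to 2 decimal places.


The inverter AC capacity is determined by the DC/AC ratio.
Given: P_dc = 23.26 kW, DC/AC ratio = 1.28
P_ac = P_dc / ratio = 23.26 / 1.28
P_ac = 18.17 kW

18.17


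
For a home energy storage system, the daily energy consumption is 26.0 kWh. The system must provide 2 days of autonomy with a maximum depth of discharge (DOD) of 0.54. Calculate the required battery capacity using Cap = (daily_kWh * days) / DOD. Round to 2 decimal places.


Total energy needed = daily * days = 26.0 * 2 = 52.0 kWh
Account for depth of discharge:
  Cap = total_energy / DOD = 52.0 / 0.54
  Cap = 96.30 kWh

96.30


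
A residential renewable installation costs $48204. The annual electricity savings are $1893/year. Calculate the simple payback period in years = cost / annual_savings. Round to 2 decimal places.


Simple payback period = initial cost / annual savings
Payback = 48204 / 1893
Payback = 25.46 years

25.46


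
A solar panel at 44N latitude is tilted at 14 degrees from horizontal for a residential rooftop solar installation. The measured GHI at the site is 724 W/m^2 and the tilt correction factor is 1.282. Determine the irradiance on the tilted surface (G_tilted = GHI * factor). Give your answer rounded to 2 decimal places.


Identify the given values:
  GHI = 724 W/m^2, tilt correction factor = 1.282
Apply the formula G_tilted = GHI * factor:
  G_tilted = 724 * 1.282
  G_tilted = 928.17 W/m^2

928.17


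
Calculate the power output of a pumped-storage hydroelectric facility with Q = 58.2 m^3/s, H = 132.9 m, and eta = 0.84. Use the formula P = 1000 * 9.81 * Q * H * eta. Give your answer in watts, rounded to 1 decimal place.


Apply the hydropower formula P = rho * g * Q * H * eta
rho * g = 1000 * 9.81 = 9810.0
P = 9810.0 * 58.2 * 132.9 * 0.84
P = 63737681.1 W

63737681.1


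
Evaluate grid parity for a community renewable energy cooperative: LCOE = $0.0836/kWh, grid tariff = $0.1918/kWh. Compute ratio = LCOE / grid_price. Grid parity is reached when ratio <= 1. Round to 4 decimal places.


Compare LCOE to grid price:
  LCOE = $0.0836/kWh, Grid price = $0.1918/kWh
  Ratio = LCOE / grid_price = 0.0836 / 0.1918 = 0.4359
  Grid parity achieved (ratio <= 1)? yes

0.4359


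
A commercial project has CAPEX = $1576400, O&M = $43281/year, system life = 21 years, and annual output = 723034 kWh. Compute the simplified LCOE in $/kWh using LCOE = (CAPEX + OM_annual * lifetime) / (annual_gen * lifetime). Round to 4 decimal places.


Total cost = CAPEX + OM * lifetime = 1576400 + 43281 * 21 = 1576400 + 908901 = 2485301
Total generation = annual * lifetime = 723034 * 21 = 15183714 kWh
LCOE = 2485301 / 15183714
LCOE = 0.1637 $/kWh

0.1637


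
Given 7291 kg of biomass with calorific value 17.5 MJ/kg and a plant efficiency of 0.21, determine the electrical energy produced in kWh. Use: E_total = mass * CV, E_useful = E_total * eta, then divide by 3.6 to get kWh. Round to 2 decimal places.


Total energy = mass * CV = 7291 * 17.5 = 127592.5 MJ
Useful energy = total * eta = 127592.5 * 0.21 = 26794.43 MJ
Convert to kWh: 26794.43 / 3.6
Useful energy = 7442.90 kWh

7442.90


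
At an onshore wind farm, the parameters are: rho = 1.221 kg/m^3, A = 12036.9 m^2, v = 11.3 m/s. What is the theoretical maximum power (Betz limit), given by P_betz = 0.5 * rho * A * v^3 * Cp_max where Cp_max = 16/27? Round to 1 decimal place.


The Betz coefficient Cp_max = 16/27 = 0.5926
v^3 = 11.3^3 = 1442.897
P_betz = 0.5 * rho * A * v^3 * Cp_max
P_betz = 0.5 * 1.221 * 12036.9 * 1442.897 * 0.5926
P_betz = 6283358.9 W

6283358.9


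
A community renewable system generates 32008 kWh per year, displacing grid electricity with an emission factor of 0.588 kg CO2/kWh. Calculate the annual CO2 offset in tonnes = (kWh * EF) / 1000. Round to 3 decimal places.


CO2 offset in kg = generation * emission_factor
CO2 offset = 32008 * 0.588 = 18820.7 kg
Convert to tonnes:
  CO2 offset = 18820.7 / 1000 = 18.821 tonnes

18.821


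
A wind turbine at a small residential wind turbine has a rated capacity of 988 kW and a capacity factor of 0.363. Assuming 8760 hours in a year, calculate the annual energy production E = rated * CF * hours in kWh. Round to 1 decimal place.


Annual energy = rated_kW * capacity_factor * hours_per_year
Given: P_rated = 988 kW, CF = 0.363, hours = 8760
E = 988 * 0.363 * 8760
E = 3141721.4 kWh

3141721.4


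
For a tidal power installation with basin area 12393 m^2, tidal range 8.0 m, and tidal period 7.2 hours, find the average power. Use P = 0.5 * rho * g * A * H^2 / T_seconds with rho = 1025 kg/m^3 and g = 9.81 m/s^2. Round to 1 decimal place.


Convert period to seconds: T = 7.2 * 3600 = 25920.0 s
H^2 = 8.0^2 = 64.0
P = 0.5 * rho * g * A * H^2 / T
P = 0.5 * 1025 * 9.81 * 12393 * 64.0 / 25920.0
P = 153845.3 W

153845.3


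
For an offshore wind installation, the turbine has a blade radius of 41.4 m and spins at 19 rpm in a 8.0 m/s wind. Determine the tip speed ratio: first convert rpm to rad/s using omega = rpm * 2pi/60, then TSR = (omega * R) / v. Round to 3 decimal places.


Convert rotational speed to rad/s:
  omega = 19 * 2 * pi / 60 = 1.9897 rad/s
Compute tip speed:
  v_tip = omega * R = 1.9897 * 41.4 = 82.373 m/s
Tip speed ratio:
  TSR = v_tip / v_wind = 82.373 / 8.0 = 10.297

10.297


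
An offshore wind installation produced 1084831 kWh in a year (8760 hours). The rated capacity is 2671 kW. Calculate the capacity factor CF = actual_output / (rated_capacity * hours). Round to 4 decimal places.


Capacity factor = actual output / maximum possible output
Maximum possible = rated * hours = 2671 * 8760 = 23397960 kWh
CF = 1084831 / 23397960
CF = 0.0464

0.0464


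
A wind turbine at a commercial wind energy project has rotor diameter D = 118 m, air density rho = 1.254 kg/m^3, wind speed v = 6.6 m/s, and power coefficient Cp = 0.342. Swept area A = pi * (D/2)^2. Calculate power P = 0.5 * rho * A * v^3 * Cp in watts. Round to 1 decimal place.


Step 1 -- Compute swept area:
  A = pi * (D/2)^2 = pi * (118/2)^2 = 10935.88 m^2
Step 2 -- Apply wind power equation:
  P = 0.5 * rho * A * v^3 * Cp
  v^3 = 6.6^3 = 287.496
  P = 0.5 * 1.254 * 10935.88 * 287.496 * 0.342
  P = 674185.4 W

674185.4


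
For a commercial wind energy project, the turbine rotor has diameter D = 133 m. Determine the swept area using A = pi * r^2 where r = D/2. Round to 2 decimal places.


Compute the rotor radius:
  r = D / 2 = 133 / 2 = 66.5 m
Calculate swept area:
  A = pi * r^2 = pi * 66.5^2
  A = 13892.91 m^2

13892.91


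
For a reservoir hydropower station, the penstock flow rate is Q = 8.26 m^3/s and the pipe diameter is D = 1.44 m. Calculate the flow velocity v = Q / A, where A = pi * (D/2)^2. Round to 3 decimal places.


Compute pipe cross-sectional area:
  A = pi * (D/2)^2 = pi * (1.44/2)^2 = 1.6286 m^2
Calculate velocity:
  v = Q / A = 8.26 / 1.6286
  v = 5.072 m/s

5.072


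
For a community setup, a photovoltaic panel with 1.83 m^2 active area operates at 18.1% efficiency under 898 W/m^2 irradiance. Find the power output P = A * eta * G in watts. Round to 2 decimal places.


Use the solar power formula P = A * eta * G.
Given: A = 1.83 m^2, eta = 0.181, G = 898 W/m^2
P = 1.83 * 0.181 * 898
P = 297.44 W

297.44


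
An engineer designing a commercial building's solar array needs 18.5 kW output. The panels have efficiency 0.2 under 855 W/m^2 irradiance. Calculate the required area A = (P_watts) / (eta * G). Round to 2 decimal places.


Convert target power to watts: P = 18.5 * 1000 = 18500.0 W
Compute denominator: eta * G = 0.2 * 855 = 171.0
Required area A = P / (eta * G) = 18500.0 / 171.0
A = 108.19 m^2

108.19


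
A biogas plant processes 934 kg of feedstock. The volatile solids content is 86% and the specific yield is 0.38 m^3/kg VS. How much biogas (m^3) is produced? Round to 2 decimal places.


Compute volatile solids:
  VS = mass * VS_fraction = 934 * 0.86 = 803.24 kg
Calculate biogas volume:
  Biogas = VS * specific_yield = 803.24 * 0.38
  Biogas = 305.23 m^3

305.23


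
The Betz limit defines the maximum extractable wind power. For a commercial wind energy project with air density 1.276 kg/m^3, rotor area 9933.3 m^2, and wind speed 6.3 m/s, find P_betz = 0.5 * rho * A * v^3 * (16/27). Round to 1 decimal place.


The Betz coefficient Cp_max = 16/27 = 0.5926
v^3 = 6.3^3 = 250.047
P_betz = 0.5 * rho * A * v^3 * Cp_max
P_betz = 0.5 * 1.276 * 9933.3 * 250.047 * 0.5926
P_betz = 939057.3 W

939057.3


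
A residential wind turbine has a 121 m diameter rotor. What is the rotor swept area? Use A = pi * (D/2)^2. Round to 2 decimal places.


Compute the rotor radius:
  r = D / 2 = 121 / 2 = 60.5 m
Calculate swept area:
  A = pi * r^2 = pi * 60.5^2
  A = 11499.01 m^2

11499.01


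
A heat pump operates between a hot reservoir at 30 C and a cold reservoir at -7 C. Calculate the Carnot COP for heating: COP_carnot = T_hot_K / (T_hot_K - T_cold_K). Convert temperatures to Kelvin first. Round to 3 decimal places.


Convert to Kelvin:
  T_hot = 30 + 273.15 = 303.15 K
  T_cold = -7 + 273.15 = 266.15 K
Apply Carnot COP formula:
  COP = T_hot_K / (T_hot_K - T_cold_K) = 303.15 / 37.0
  COP = 8.193

8.193


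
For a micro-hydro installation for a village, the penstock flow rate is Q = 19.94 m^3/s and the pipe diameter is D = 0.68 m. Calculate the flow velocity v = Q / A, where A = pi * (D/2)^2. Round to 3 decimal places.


Compute pipe cross-sectional area:
  A = pi * (D/2)^2 = pi * (0.68/2)^2 = 0.3632 m^2
Calculate velocity:
  v = Q / A = 19.94 / 0.3632
  v = 54.906 m/s

54.906


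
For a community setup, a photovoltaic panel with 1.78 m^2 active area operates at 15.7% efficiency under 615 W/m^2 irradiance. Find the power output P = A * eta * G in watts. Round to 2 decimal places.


Use the solar power formula P = A * eta * G.
Given: A = 1.78 m^2, eta = 0.157, G = 615 W/m^2
P = 1.78 * 0.157 * 615
P = 171.87 W

171.87


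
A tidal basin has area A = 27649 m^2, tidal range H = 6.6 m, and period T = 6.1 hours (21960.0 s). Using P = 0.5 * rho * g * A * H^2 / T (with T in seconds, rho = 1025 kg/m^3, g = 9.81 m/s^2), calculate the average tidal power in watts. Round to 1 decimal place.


Convert period to seconds: T = 6.1 * 3600 = 21960.0 s
H^2 = 6.6^2 = 43.56
P = 0.5 * rho * g * A * H^2 / T
P = 0.5 * 1025 * 9.81 * 27649 * 43.56 / 21960.0
P = 275738.8 W

275738.8


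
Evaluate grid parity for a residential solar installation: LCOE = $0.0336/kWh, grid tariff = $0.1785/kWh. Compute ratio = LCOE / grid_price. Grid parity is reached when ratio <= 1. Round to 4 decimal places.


Compare LCOE to grid price:
  LCOE = $0.0336/kWh, Grid price = $0.1785/kWh
  Ratio = LCOE / grid_price = 0.0336 / 0.1785 = 0.1882
  Grid parity achieved (ratio <= 1)? yes

0.1882


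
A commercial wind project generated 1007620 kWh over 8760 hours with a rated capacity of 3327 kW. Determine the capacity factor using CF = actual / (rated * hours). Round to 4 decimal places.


Capacity factor = actual output / maximum possible output
Maximum possible = rated * hours = 3327 * 8760 = 29144520 kWh
CF = 1007620 / 29144520
CF = 0.0346

0.0346


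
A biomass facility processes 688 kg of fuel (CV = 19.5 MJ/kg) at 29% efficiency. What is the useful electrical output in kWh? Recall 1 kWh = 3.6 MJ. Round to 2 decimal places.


Total energy = mass * CV = 688 * 19.5 = 13416.0 MJ
Useful energy = total * eta = 13416.0 * 0.29 = 3890.64 MJ
Convert to kWh: 3890.64 / 3.6
Useful energy = 1080.73 kWh

1080.73


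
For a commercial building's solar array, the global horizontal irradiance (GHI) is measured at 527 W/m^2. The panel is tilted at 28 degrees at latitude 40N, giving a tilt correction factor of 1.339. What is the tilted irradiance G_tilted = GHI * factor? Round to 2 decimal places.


Identify the given values:
  GHI = 527 W/m^2, tilt correction factor = 1.339
Apply the formula G_tilted = GHI * factor:
  G_tilted = 527 * 1.339
  G_tilted = 705.65 W/m^2

705.65


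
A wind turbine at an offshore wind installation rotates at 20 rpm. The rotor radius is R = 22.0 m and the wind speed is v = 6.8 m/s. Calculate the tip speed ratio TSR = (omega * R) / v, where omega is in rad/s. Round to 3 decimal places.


Convert rotational speed to rad/s:
  omega = 20 * 2 * pi / 60 = 2.0944 rad/s
Compute tip speed:
  v_tip = omega * R = 2.0944 * 22.0 = 46.077 m/s
Tip speed ratio:
  TSR = v_tip / v_wind = 46.077 / 6.8 = 6.776

6.776


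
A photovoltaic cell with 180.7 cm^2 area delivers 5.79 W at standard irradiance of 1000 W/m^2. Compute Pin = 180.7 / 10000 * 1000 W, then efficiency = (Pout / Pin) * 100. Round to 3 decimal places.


First compute the input power:
  Pin = area_cm2 / 10000 * G = 180.7 / 10000 * 1000 = 18.07 W
Then compute efficiency:
  Efficiency = (Pout / Pin) * 100 = (5.79 / 18.07) * 100
  Efficiency = 32.042%

32.042


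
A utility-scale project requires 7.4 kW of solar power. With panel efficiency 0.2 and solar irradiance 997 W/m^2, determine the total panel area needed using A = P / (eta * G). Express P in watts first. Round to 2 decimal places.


Convert target power to watts: P = 7.4 * 1000 = 7400.0 W
Compute denominator: eta * G = 0.2 * 997 = 199.4
Required area A = P / (eta * G) = 7400.0 / 199.4
A = 37.11 m^2

37.11


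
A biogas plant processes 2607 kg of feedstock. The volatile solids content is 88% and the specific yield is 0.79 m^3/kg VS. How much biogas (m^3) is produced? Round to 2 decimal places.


Compute volatile solids:
  VS = mass * VS_fraction = 2607 * 0.88 = 2294.16 kg
Calculate biogas volume:
  Biogas = VS * specific_yield = 2294.16 * 0.79
  Biogas = 1812.39 m^3

1812.39


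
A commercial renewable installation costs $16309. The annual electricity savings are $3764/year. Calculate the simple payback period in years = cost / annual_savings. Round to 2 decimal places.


Simple payback period = initial cost / annual savings
Payback = 16309 / 3764
Payback = 4.33 years

4.33


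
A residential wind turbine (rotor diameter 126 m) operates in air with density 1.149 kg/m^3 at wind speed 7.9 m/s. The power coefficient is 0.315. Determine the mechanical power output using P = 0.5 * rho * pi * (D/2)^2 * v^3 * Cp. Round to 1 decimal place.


Step 1 -- Compute swept area:
  A = pi * (D/2)^2 = pi * (126/2)^2 = 12468.98 m^2
Step 2 -- Apply wind power equation:
  P = 0.5 * rho * A * v^3 * Cp
  v^3 = 7.9^3 = 493.039
  P = 0.5 * 1.149 * 12468.98 * 493.039 * 0.315
  P = 1112532.8 W

1112532.8


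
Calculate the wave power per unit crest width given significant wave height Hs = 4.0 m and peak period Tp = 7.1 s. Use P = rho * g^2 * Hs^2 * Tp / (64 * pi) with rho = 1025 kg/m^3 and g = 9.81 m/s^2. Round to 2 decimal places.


Apply wave power formula:
  g^2 = 9.81^2 = 96.2361
  Hs^2 = 4.0^2 = 16.0
  Numerator = rho * g^2 * Hs^2 * Tp = 1025 * 96.2361 * 16.0 * 7.1 = 11205731.48
  Denominator = 64 * pi = 201.0619
  P = 11205731.48 / 201.0619 = 55732.74 W/m

55732.74


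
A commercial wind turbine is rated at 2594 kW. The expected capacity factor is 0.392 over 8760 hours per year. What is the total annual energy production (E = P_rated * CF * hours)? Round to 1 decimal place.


Annual energy = rated_kW * capacity_factor * hours_per_year
Given: P_rated = 2594 kW, CF = 0.392, hours = 8760
E = 2594 * 0.392 * 8760
E = 8907588.5 kWh

8907588.5


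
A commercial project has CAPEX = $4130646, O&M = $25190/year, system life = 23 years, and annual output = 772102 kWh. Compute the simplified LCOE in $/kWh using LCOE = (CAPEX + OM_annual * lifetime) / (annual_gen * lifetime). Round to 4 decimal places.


Total cost = CAPEX + OM * lifetime = 4130646 + 25190 * 23 = 4130646 + 579370 = 4710016
Total generation = annual * lifetime = 772102 * 23 = 17758346 kWh
LCOE = 4710016 / 17758346
LCOE = 0.2652 $/kWh

0.2652


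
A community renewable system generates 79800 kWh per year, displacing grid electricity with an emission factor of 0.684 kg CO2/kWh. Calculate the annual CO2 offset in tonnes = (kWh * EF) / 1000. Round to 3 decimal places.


CO2 offset in kg = generation * emission_factor
CO2 offset = 79800 * 0.684 = 54583.2 kg
Convert to tonnes:
  CO2 offset = 54583.2 / 1000 = 54.583 tonnes

54.583


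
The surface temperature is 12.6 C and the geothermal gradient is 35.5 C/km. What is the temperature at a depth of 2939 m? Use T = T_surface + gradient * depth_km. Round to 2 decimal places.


Convert depth to km: 2939 / 1000 = 2.939 km
Temperature increase = gradient * depth_km = 35.5 * 2.939 = 104.33 C
Temperature at depth = T_surface + delta_T = 12.6 + 104.33
T = 116.93 C

116.93


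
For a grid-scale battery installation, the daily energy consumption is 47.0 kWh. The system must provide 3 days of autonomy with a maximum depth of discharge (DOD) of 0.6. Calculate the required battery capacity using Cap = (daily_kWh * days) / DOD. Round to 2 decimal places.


Total energy needed = daily * days = 47.0 * 3 = 141.0 kWh
Account for depth of discharge:
  Cap = total_energy / DOD = 141.0 / 0.6
  Cap = 235.00 kWh

235.00


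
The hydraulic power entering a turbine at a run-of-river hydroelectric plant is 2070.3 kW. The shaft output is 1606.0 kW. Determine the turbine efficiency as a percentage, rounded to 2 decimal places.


Turbine efficiency = (output power / input power) * 100
eta = (1606.0 / 2070.3) * 100
eta = 77.57%

77.57


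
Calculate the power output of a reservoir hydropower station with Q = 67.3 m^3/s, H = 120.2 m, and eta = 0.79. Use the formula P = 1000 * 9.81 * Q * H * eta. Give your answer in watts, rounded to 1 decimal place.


Apply the hydropower formula P = rho * g * Q * H * eta
rho * g = 1000 * 9.81 = 9810.0
P = 9810.0 * 67.3 * 120.2 * 0.79
P = 62692506.1 W

62692506.1


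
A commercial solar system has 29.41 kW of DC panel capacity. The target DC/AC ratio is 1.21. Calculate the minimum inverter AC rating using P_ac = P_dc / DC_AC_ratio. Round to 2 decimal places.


The inverter AC capacity is determined by the DC/AC ratio.
Given: P_dc = 29.41 kW, DC/AC ratio = 1.21
P_ac = P_dc / ratio = 29.41 / 1.21
P_ac = 24.31 kW

24.31


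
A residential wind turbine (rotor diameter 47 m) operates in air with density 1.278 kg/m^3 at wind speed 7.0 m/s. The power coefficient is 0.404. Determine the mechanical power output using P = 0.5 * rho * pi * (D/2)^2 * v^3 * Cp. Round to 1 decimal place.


Step 1 -- Compute swept area:
  A = pi * (D/2)^2 = pi * (47/2)^2 = 1734.94 m^2
Step 2 -- Apply wind power equation:
  P = 0.5 * rho * A * v^3 * Cp
  v^3 = 7.0^3 = 343.0
  P = 0.5 * 1.278 * 1734.94 * 343.0 * 0.404
  P = 153625.0 W

153625.0


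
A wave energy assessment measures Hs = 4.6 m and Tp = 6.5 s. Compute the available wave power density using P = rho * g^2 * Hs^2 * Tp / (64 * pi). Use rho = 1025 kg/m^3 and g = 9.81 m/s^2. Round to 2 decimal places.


Apply wave power formula:
  g^2 = 9.81^2 = 96.2361
  Hs^2 = 4.6^2 = 21.16
  Numerator = rho * g^2 * Hs^2 * Tp = 1025 * 96.2361 * 21.16 * 6.5 = 13567221.02
  Denominator = 64 * pi = 201.0619
  P = 13567221.02 / 201.0619 = 67477.82 W/m

67477.82


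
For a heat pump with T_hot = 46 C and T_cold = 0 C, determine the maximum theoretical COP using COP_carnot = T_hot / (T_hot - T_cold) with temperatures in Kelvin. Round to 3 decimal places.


Convert to Kelvin:
  T_hot = 46 + 273.15 = 319.15 K
  T_cold = 0 + 273.15 = 273.15 K
Apply Carnot COP formula:
  COP = T_hot_K / (T_hot_K - T_cold_K) = 319.15 / 46.0
  COP = 6.938

6.938


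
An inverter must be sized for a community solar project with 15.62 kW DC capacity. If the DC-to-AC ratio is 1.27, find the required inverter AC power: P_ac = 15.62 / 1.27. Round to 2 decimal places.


The inverter AC capacity is determined by the DC/AC ratio.
Given: P_dc = 15.62 kW, DC/AC ratio = 1.27
P_ac = P_dc / ratio = 15.62 / 1.27
P_ac = 12.30 kW

12.30


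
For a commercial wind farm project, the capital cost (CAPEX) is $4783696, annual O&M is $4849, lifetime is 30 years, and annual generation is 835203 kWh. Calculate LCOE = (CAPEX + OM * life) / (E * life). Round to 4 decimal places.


Total cost = CAPEX + OM * lifetime = 4783696 + 4849 * 30 = 4783696 + 145470 = 4929166
Total generation = annual * lifetime = 835203 * 30 = 25056090 kWh
LCOE = 4929166 / 25056090
LCOE = 0.1967 $/kWh

0.1967


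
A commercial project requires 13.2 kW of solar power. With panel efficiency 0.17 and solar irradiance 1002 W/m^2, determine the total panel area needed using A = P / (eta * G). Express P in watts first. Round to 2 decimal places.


Convert target power to watts: P = 13.2 * 1000 = 13200.0 W
Compute denominator: eta * G = 0.17 * 1002 = 170.34
Required area A = P / (eta * G) = 13200.0 / 170.34
A = 77.49 m^2

77.49


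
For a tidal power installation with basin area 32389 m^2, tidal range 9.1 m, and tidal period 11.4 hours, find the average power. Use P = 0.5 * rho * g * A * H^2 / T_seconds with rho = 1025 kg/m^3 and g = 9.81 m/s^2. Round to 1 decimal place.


Convert period to seconds: T = 11.4 * 3600 = 41040.0 s
H^2 = 9.1^2 = 82.81
P = 0.5 * rho * g * A * H^2 / T
P = 0.5 * 1025 * 9.81 * 32389 * 82.81 / 41040.0
P = 328576.0 W

328576.0


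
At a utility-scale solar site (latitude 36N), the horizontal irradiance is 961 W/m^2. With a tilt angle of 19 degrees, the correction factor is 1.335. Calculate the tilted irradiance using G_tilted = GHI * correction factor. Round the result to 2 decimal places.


Identify the given values:
  GHI = 961 W/m^2, tilt correction factor = 1.335
Apply the formula G_tilted = GHI * factor:
  G_tilted = 961 * 1.335
  G_tilted = 1282.94 W/m^2

1282.94


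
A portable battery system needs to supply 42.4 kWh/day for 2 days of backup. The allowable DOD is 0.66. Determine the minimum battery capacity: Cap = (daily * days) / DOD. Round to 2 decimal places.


Total energy needed = daily * days = 42.4 * 2 = 84.8 kWh
Account for depth of discharge:
  Cap = total_energy / DOD = 84.8 / 0.66
  Cap = 128.48 kWh

128.48


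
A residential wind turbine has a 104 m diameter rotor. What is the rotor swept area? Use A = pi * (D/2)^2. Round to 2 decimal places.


Compute the rotor radius:
  r = D / 2 = 104 / 2 = 52.0 m
Calculate swept area:
  A = pi * r^2 = pi * 52.0^2
  A = 8494.87 m^2

8494.87


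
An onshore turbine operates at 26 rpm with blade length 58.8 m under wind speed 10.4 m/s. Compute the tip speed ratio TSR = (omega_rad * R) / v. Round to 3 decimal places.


Convert rotational speed to rad/s:
  omega = 26 * 2 * pi / 60 = 2.7227 rad/s
Compute tip speed:
  v_tip = omega * R = 2.7227 * 58.8 = 160.096 m/s
Tip speed ratio:
  TSR = v_tip / v_wind = 160.096 / 10.4 = 15.394

15.394


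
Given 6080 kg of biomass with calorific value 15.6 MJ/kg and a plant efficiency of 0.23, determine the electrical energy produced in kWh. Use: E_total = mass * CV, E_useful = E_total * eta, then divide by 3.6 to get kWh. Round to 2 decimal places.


Total energy = mass * CV = 6080 * 15.6 = 94848.0 MJ
Useful energy = total * eta = 94848.0 * 0.23 = 21815.04 MJ
Convert to kWh: 21815.04 / 3.6
Useful energy = 6059.73 kWh

6059.73


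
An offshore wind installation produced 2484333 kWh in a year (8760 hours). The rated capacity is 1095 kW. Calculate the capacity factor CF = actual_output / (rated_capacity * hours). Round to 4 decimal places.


Capacity factor = actual output / maximum possible output
Maximum possible = rated * hours = 1095 * 8760 = 9592200 kWh
CF = 2484333 / 9592200
CF = 0.2590

0.2590


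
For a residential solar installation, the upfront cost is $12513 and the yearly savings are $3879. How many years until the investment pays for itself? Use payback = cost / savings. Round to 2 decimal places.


Simple payback period = initial cost / annual savings
Payback = 12513 / 3879
Payback = 3.23 years

3.23


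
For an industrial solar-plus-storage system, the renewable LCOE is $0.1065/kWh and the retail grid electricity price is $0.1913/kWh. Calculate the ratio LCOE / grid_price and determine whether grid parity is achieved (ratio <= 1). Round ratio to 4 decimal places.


Compare LCOE to grid price:
  LCOE = $0.1065/kWh, Grid price = $0.1913/kWh
  Ratio = LCOE / grid_price = 0.1065 / 0.1913 = 0.5567
  Grid parity achieved (ratio <= 1)? yes

0.5567


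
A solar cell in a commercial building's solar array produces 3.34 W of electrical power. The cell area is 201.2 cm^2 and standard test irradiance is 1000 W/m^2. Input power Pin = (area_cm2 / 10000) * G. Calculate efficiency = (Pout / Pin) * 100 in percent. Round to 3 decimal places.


First compute the input power:
  Pin = area_cm2 / 10000 * G = 201.2 / 10000 * 1000 = 20.12 W
Then compute efficiency:
  Efficiency = (Pout / Pin) * 100 = (3.34 / 20.12) * 100
  Efficiency = 16.600%

16.600


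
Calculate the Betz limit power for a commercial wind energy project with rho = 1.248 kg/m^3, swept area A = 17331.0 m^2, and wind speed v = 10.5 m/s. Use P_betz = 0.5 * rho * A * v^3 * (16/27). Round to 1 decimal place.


The Betz coefficient Cp_max = 16/27 = 0.5926
v^3 = 10.5^3 = 1157.625
P_betz = 0.5 * rho * A * v^3 * Cp_max
P_betz = 0.5 * 1.248 * 17331.0 * 1157.625 * 0.5926
P_betz = 7418777.2 W

7418777.2


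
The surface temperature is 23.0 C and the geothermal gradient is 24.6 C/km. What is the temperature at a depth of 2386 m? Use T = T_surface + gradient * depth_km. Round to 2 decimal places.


Convert depth to km: 2386 / 1000 = 2.386 km
Temperature increase = gradient * depth_km = 24.6 * 2.386 = 58.7 C
Temperature at depth = T_surface + delta_T = 23.0 + 58.7
T = 81.70 C

81.70


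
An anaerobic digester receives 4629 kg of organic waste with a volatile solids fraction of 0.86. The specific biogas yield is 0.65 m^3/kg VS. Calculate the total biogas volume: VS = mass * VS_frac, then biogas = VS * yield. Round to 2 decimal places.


Compute volatile solids:
  VS = mass * VS_fraction = 4629 * 0.86 = 3980.94 kg
Calculate biogas volume:
  Biogas = VS * specific_yield = 3980.94 * 0.65
  Biogas = 2587.61 m^3

2587.61


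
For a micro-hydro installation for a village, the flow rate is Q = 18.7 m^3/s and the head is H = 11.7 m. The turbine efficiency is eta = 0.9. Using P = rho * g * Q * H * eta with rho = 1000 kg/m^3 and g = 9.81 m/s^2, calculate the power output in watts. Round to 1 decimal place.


Apply the hydropower formula P = rho * g * Q * H * eta
rho * g = 1000 * 9.81 = 9810.0
P = 9810.0 * 18.7 * 11.7 * 0.9
P = 1931696.9 W

1931696.9


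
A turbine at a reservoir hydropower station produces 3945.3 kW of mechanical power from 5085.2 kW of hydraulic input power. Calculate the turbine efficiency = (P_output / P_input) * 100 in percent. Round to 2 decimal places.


Turbine efficiency = (output power / input power) * 100
eta = (3945.3 / 5085.2) * 100
eta = 77.58%

77.58


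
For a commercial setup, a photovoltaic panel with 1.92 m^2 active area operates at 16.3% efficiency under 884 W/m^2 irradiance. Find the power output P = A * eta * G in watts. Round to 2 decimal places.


Use the solar power formula P = A * eta * G.
Given: A = 1.92 m^2, eta = 0.163, G = 884 W/m^2
P = 1.92 * 0.163 * 884
P = 276.66 W

276.66
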